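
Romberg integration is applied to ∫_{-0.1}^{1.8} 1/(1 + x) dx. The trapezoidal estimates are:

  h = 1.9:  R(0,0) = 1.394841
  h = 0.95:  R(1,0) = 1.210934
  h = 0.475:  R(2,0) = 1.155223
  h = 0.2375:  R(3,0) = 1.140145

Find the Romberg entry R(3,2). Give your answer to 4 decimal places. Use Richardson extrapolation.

Richardson extrapolation on the trapezoidal column (denominator 4−1=3):
R(2,1) = 1.155223 + (1.155223 − 1.210934)/3 = 1.136653
R(3,1) = (4·1.140145 − 1.155223) / 3 = 1.135119
R(3,2) = (16·1.135119 − 1.136653) / 15 = 1.135017

1.1350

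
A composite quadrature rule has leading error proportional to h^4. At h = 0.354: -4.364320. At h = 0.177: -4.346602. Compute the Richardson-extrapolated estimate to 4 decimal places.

-4.3454

Extrapolated value = (16·A(h/2) − A(h)) / (16 − 1)
= (16·(-4.346602) − (-4.364320)) / 15
= -65.181312 / 15 = -4.345421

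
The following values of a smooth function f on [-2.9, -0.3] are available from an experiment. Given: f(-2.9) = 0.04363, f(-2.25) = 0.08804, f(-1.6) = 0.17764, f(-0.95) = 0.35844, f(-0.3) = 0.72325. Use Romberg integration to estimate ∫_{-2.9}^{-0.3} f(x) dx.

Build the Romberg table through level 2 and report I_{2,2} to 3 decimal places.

I_{0,0} (trapezoid, 1 panel, h=2.6000): 0.99694
I_{1,0} (trapezoid, 2 panels, h=1.3000): 0.72940
I_{2,0} (trapezoid, 4 panels, h=0.6500): 0.65491
I_{1,1} = 0.72940 + (0.72940 − 0.99694)/3 = 0.64022
I_{2,1} = 0.65491 + (0.65491 − 0.72940)/3 = 0.63008
I_{2,2} = 0.63008 + (0.63008 − 0.64022)/15 = 0.62940

0.629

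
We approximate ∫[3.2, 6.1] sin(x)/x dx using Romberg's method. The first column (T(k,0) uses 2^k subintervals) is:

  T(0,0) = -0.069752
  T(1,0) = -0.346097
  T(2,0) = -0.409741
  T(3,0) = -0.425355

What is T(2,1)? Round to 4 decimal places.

Richardson extrapolation on the trapezoidal column (denominator 4−1=3):
T(2,1) = (4·(-0.409741) − (-0.346097)) / 3 = -0.430956

-0.4310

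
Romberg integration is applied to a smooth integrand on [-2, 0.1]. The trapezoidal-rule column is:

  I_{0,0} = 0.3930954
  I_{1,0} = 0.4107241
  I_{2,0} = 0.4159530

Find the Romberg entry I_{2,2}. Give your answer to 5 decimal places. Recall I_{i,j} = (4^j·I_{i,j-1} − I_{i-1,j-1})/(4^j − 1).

0.41777

Richardson extrapolation on the trapezoidal column (denominator 4−1=3):
I_{1,1} = 0.4107241 + (0.4107241 − 0.3930954)/3 = 0.4166003
I_{2,1} = 0.4159530 + (0.4159530 − 0.4107241)/3 = 0.4176960
I_{2,2} = (16·0.4176960 − 0.4166003) / 15 = 0.4177690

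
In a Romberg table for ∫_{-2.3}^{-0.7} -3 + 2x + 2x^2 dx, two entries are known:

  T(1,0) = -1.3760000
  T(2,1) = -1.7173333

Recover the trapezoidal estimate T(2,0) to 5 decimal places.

-1.63200

From T(2,1) = (4·T(2,0) − T(1,0))/3, solve for T(2,0):
4·T(2,0) = 3·(-1.7173333) + (-1.3760000) = -6.5279999
T(2,0) = -1.6320000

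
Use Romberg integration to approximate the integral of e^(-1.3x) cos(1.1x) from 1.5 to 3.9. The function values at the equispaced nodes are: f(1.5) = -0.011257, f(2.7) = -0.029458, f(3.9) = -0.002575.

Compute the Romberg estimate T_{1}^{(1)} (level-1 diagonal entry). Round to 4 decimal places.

-0.0527

T_{0}^{(0)} (trapezoid, 1 panel, h=2.4000): -0.016598
T_{1}^{(0)} (trapezoid, 2 panels, h=1.2000): -0.043649
T_{1}^{(1)} = -0.043649 + (-0.043649 − (-0.016598))/3 = -0.052666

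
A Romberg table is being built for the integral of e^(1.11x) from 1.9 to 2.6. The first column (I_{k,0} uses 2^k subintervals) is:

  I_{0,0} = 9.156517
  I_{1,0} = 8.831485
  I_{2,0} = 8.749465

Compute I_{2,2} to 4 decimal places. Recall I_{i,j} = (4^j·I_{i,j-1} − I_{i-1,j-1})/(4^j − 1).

Richardson extrapolation on the trapezoidal column (denominator 4−1=3):
I_{1,1} = 8.831485 + (8.831485 − 9.156517)/3 = 8.723141
I_{2,1} = (4·8.749465 − 8.831485) / 3 = 8.722125
I_{2,2} = (16·8.722125 − 8.723141) / 15 = 8.722057

8.7221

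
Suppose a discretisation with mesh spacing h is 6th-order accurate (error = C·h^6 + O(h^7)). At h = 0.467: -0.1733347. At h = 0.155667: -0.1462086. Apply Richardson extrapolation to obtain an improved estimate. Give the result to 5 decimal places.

-0.14617

The leading error scales as h^6; refining by a factor of 3 reduces it by 3^6 = 729.
Extrapolated value = (729·A(h/3) − A(h)) / (729 − 1)
= (729·(-0.1462086) − (-0.1733347)) / 728
= -106.4127347 / 728 = -0.1461713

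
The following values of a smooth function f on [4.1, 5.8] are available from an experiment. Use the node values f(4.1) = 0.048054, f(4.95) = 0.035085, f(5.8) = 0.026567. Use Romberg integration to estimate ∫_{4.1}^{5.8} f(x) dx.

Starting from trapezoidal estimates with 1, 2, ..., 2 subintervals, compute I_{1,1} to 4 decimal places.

I_{0,0} (trapezoid, 1 panel, h=1.7000): 0.063428
I_{1,0} (trapezoid, 2 panels, h=0.8500): 0.061536
I_{1,1} = 0.061536 + (0.061536 − 0.063428)/3 = 0.060905

0.0609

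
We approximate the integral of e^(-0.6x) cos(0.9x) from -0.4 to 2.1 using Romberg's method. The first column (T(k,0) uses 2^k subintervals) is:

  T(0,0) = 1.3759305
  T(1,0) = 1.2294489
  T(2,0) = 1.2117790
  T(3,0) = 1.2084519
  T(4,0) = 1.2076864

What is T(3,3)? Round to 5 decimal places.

1.20744

T(1,1) = 1.2294489 + (1.2294489 − 1.3759305)/3 = 1.1806217
T(2,1) = (4·1.2117790 − 1.2294489) / 3 = 1.2058890
T(3,1) = (4·1.2084519 − 1.2117790) / 3 = 1.2073429
T(2,2) = 1.2058890 + (1.2058890 − 1.1806217)/15 = 1.2075735
T(3,2) = (16·1.2073429 − 1.2058890) / 15 = 1.2074398
T(3,3) = 1.2074398 + (1.2074398 − 1.2075735)/63 = 1.2074377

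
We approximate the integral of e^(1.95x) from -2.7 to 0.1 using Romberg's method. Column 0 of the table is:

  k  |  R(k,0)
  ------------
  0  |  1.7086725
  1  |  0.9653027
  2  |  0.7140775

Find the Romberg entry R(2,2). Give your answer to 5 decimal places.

0.62452

Richardson extrapolation on the trapezoidal column (denominator 4−1=3):
R(1,1) = 0.9653027 + (0.9653027 − 1.7086725)/3 = 0.7175128
R(2,1) = (4·0.7140775 − 0.9653027) / 3 = 0.6303358
R(2,2) = 0.6303358 + (0.6303358 − 0.7175128)/15 = 0.6245240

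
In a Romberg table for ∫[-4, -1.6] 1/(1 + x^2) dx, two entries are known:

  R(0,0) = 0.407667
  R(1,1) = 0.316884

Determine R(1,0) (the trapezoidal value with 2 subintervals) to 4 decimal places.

From R(1,1) = (4·R(1,0) − R(0,0))/3, solve for R(1,0):
4·R(1,0) = 3·0.316884 + 0.407667 = 1.358319
R(1,0) = 0.339580

0.3396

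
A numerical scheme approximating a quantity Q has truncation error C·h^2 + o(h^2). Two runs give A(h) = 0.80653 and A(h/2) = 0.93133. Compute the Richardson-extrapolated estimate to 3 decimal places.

0.973

The leading error scales as h^2; refining by a factor of 2 reduces it by 2^2 = 4.
Extrapolated value = (4·A(h/2) − A(h)) / (4 − 1)
= (4·0.93133 − 0.80653) / 3
= 2.91879 / 3 = 0.97293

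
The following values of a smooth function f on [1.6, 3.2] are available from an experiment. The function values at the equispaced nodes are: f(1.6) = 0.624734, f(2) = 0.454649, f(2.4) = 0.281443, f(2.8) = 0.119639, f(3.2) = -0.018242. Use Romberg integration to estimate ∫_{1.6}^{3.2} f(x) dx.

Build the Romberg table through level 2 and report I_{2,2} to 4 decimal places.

0.4622

I_{0,0} (trapezoid, 1 panel, h=1.6000): 0.485194
I_{1,0} (trapezoid, 2 panels, h=0.8000): 0.467751
I_{2,0} (trapezoid, 4 panels, h=0.4000): 0.463591
I_{1,1} = 0.467751 + (0.467751 − 0.485194)/3 = 0.461937
I_{2,1} = 0.463591 + (0.463591 − 0.467751)/3 = 0.462204
I_{2,2} = 0.462204 + (0.462204 − 0.461937)/15 = 0.462222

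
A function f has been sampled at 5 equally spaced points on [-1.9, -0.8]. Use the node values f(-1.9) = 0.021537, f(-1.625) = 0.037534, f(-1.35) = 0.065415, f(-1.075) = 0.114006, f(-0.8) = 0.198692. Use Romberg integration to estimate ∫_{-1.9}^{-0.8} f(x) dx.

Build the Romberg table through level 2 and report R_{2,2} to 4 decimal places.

R_{0,0} (trapezoid, 1 panel, h=1.1000): 0.121126
R_{1,0} (trapezoid, 2 panels, h=0.5500): 0.096541
R_{2,0} (trapezoid, 4 panels, h=0.2750): 0.089944
R_{1,1} = 0.096541 + (0.096541 − 0.121126)/3 = 0.088346
R_{2,1} = 0.089944 + (0.089944 − 0.096541)/3 = 0.087745
R_{2,2} = 0.087745 + (0.087745 − 0.088346)/15 = 0.087705

0.0877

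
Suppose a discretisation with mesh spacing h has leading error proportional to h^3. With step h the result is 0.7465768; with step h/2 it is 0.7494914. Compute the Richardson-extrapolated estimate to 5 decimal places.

The leading error scales as h^3; refining by a factor of 2 reduces it by 2^3 = 8.
Extrapolated value = (8·A(h/2) − A(h)) / (8 − 1)
= (8·0.7494914 − 0.7465768) / 7
= 5.2493544 / 7 = 0.7499078

0.74991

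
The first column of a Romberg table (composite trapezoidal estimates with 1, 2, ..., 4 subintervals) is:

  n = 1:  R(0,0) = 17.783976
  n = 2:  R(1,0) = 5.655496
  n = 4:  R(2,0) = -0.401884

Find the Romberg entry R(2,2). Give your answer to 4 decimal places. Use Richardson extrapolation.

Richardson extrapolation on the trapezoidal column (denominator 4−1=3):
R(1,1) = 5.655496 + (5.655496 − 17.783976)/3 = 1.612669
R(2,1) = -0.401884 + (-0.401884 − 5.655496)/3 = -2.421011
R(2,2) = (16·(-2.421011) − 1.612669) / 15 = -2.689923
(Column j=1 coincides with Simpson's rule on the same nodes.)

-2.6899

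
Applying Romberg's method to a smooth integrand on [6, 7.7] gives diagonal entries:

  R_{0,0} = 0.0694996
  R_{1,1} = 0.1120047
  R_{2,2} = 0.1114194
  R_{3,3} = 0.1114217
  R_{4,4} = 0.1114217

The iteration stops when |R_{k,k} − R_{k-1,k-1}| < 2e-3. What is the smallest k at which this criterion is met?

k = 2

|R_{1,1} − R_{0,0}| = 0.0425051 ≥ 2e-3
|R_{2,2} − R_{1,1}| = 0.0005853 < 2e-3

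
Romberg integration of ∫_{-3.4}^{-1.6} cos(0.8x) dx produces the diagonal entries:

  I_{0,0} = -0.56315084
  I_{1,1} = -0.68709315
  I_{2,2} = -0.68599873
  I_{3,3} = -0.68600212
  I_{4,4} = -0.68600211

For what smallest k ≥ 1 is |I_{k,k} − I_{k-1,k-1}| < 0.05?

|I_{1,1} − I_{0,0}| = 0.12394231 ≥ 0.05
|I_{2,2} − I_{1,1}| = 0.00109442 < 0.05

k = 2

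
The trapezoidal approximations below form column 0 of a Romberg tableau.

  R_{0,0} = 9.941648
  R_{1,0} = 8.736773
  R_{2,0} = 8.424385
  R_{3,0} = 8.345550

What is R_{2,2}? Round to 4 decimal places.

R_{1,1} = (4·8.736773 − 9.941648) / 3 = 8.335148
R_{2,1} = 8.424385 + (8.424385 − 8.736773)/3 = 8.320256
R_{2,2} = 8.320256 + (8.320256 − 8.335148)/15 = 8.319263

8.3193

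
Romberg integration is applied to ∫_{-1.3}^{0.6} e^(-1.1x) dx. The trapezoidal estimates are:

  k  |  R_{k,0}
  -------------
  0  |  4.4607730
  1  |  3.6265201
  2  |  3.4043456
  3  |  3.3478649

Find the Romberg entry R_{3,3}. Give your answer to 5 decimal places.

3.32895

R_{1,1} = 3.6265201 + (3.6265201 − 4.4607730)/3 = 3.3484358
R_{2,1} = 3.4043456 + (3.4043456 − 3.6265201)/3 = 3.3302874
R_{3,1} = (4·3.3478649 − 3.4043456) / 3 = 3.3290380
R_{2,2} = 3.3302874 + (3.3302874 − 3.3484358)/15 = 3.3290775
R_{3,2} = (16·3.3290380 − 3.3302874) / 15 = 3.3289547
R_{3,3} = (64·3.3289547 − 3.3290775) / 63 = 3.3289528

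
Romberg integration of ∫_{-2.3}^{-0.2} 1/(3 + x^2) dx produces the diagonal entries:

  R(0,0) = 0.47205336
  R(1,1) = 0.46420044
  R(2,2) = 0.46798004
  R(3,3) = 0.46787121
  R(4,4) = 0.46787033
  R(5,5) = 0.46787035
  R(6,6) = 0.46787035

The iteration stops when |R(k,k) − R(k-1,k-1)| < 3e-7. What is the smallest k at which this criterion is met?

|R(1,1) − R(0,0)| = 0.00785292 ≥ 3e-7
|R(2,2) − R(1,1)| = 0.00377960 ≥ 3e-7
|R(3,3) − R(2,2)| = 0.00010883 ≥ 3e-7
|R(4,4) − R(3,3)| = 0.00000088 ≥ 3e-7
|R(5,5) − R(4,4)| = 0.00000002 < 3e-7

k = 5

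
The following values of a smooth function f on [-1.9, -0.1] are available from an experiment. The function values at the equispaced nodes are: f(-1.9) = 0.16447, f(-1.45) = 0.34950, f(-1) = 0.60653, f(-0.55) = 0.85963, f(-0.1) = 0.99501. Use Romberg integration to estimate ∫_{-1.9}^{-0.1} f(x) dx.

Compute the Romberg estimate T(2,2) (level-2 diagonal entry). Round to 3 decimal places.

T(0,0) (trapezoid, 1 panel, h=1.8000): 1.04353
T(1,0) (trapezoid, 2 panels, h=0.9000): 1.06764
T(2,0) (trapezoid, 4 panels, h=0.4500): 1.07793
T(1,1) = 1.06764 + (1.06764 − 1.04353)/3 = 1.07568
T(2,1) = 1.07793 + (1.07793 − 1.06764)/3 = 1.08136
T(2,2) = 1.08136 + (1.08136 − 1.07568)/15 = 1.08174

1.082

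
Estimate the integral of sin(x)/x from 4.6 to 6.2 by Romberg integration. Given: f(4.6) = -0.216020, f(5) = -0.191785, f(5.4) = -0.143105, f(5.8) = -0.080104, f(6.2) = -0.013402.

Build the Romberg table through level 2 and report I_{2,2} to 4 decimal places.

-0.2138

I_{0,0} (trapezoid, 1 panel, h=1.6000): -0.183538
I_{1,0} (trapezoid, 2 panels, h=0.8000): -0.206253
I_{2,0} (trapezoid, 4 panels, h=0.4000): -0.211882
I_{1,1} = -0.206253 + (-0.206253 − (-0.183538))/3 = -0.213825
I_{2,1} = -0.211882 + (-0.211882 − (-0.206253))/3 = -0.213758
I_{2,2} = -0.213758 + (-0.213758 − (-0.213825))/15 = -0.213754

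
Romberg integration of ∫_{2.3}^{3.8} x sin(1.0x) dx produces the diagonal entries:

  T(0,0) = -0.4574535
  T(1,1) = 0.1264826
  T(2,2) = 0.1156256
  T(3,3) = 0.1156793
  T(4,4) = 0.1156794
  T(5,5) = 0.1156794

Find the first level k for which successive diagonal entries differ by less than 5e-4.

|T(1,1) − T(0,0)| = 0.5839361 ≥ 5e-4
|T(2,2) − T(1,1)| = 0.0108570 ≥ 5e-4
|T(3,3) − T(2,2)| = 0.0000537 < 5e-4

k = 3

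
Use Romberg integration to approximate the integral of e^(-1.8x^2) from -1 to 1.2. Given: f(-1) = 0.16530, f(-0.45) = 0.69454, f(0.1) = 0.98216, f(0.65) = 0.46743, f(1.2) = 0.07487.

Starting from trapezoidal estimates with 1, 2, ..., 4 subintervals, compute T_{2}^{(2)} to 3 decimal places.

1.238

T_{0}^{(0)} (trapezoid, 1 panel, h=2.2000): 0.26419
T_{1}^{(0)} (trapezoid, 2 panels, h=1.1000): 1.21247
T_{2}^{(0)} (trapezoid, 4 panels, h=0.5500): 1.24532
T_{1}^{(1)} = 1.21247 + (1.21247 − 0.26419)/3 = 1.52856
T_{2}^{(1)} = 1.24532 + (1.24532 − 1.21247)/3 = 1.25627
T_{2}^{(2)} = 1.25627 + (1.25627 − 1.52856)/15 = 1.23812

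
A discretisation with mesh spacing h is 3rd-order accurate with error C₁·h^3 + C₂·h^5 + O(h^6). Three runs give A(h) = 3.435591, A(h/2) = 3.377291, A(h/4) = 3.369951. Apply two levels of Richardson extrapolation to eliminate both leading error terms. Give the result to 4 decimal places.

3.3689

First eliminate the h^3 term (factor 2^3 = 8):
  B₁ = (8·3.377291 − 3.435591)/7 = 3.368962
  B₂ = (8·3.369951 − 3.377291)/7 = 3.368902
Then eliminate the h^5 term (factor 2^5 = 32):
  (32·3.368902 − 3.368962)/31 = 3.368900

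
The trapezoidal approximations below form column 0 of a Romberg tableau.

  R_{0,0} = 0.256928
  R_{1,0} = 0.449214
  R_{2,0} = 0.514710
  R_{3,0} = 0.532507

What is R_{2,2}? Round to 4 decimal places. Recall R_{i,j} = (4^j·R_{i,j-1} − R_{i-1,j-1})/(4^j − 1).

R_{1,1} = 0.449214 + (0.449214 − 0.256928)/3 = 0.513309
R_{2,1} = 0.514710 + (0.514710 − 0.449214)/3 = 0.536542
R_{2,2} = 0.536542 + (0.536542 − 0.513309)/15 = 0.538091

0.5381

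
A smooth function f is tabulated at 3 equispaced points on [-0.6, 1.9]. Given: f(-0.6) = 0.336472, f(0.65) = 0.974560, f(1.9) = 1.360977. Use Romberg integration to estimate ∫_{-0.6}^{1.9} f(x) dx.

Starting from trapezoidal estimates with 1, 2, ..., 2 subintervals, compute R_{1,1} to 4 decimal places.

2.3315

R_{0,0} (trapezoid, 1 panel, h=2.5000): 2.121811
R_{1,0} (trapezoid, 2 panels, h=1.2500): 2.279106
R_{1,1} = 2.279106 + (2.279106 − 2.121811)/3 = 2.331538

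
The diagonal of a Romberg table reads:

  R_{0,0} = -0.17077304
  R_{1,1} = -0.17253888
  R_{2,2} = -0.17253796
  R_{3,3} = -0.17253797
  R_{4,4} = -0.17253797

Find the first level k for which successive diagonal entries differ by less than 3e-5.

k = 2

|R_{1,1} − R_{0,0}| = 0.00176584 ≥ 3e-5
|R_{2,2} − R_{1,1}| = 0.00000092 < 3e-5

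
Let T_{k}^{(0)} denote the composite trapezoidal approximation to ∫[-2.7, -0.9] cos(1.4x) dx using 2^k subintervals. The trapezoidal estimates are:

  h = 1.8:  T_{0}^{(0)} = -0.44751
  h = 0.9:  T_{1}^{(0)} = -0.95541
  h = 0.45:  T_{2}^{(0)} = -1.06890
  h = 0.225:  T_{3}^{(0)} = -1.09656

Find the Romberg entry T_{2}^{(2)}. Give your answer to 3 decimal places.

T_{1}^{(1)} = (4·(-0.95541) − (-0.44751)) / 3 = -1.12471
T_{2}^{(1)} = -1.06890 + (-1.06890 − (-0.95541))/3 = -1.10673
T_{2}^{(2)} = (16·(-1.10673) − (-1.12471)) / 15 = -1.10553

-1.106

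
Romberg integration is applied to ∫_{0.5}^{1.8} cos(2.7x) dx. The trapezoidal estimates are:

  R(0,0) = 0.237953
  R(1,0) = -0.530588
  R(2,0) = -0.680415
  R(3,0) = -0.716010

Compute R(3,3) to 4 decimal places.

-0.7277

Richardson extrapolation on the trapezoidal column (denominator 4−1=3):
R(1,1) = -0.530588 + (-0.530588 − 0.237953)/3 = -0.786768
R(2,1) = -0.680415 + (-0.680415 − (-0.530588))/3 = -0.730357
R(3,1) = -0.716010 + (-0.716010 − (-0.680415))/3 = -0.727875
R(2,2) = -0.730357 + (-0.730357 − (-0.786768))/15 = -0.726596
R(3,2) = -0.727875 + (-0.727875 − (-0.730357))/15 = -0.727710
R(3,3) = -0.727710 + (-0.727710 − (-0.726596))/63 = -0.727728
(Column j=1 coincides with Simpson's rule on the same nodes.)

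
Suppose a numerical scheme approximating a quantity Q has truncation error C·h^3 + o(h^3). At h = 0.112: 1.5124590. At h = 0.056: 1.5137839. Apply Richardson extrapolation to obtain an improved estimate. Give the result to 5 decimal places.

1.51397

Extrapolated value = (8·A(h/2) − A(h)) / (8 − 1)
= (8·1.5137839 − 1.5124590) / 7
= 10.5978122 / 7 = 1.5139732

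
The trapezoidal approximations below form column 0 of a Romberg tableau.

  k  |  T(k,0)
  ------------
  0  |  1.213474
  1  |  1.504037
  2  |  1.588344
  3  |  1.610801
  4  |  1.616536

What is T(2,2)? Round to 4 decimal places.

1.6175

T(1,1) = (4·1.504037 − 1.213474) / 3 = 1.600891
T(2,1) = (4·1.588344 − 1.504037) / 3 = 1.616446
T(2,2) = (16·1.616446 − 1.600891) / 15 = 1.617483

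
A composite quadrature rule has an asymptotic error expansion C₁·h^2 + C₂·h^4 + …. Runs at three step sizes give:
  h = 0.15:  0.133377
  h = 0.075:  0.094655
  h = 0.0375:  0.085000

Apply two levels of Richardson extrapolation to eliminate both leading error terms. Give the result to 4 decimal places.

First eliminate the h^2 term (factor 2^2 = 4):
  B₁ = (4·0.094655 − 0.133377)/3 = 0.081748
  B₂ = (4·0.085000 − 0.094655)/3 = 0.081782
Then eliminate the h^4 term (factor 2^4 = 16):
  (16·0.081782 − 0.081748)/15 = 0.081784

0.0818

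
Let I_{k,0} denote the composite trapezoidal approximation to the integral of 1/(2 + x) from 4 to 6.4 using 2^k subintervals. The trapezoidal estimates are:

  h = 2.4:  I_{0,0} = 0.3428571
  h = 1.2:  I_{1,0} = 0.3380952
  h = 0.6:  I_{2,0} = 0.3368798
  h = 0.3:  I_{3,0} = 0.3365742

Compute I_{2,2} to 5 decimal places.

Richardson extrapolation on the trapezoidal column (denominator 4−1=3):
I_{1,1} = 0.3380952 + (0.3380952 − 0.3428571)/3 = 0.3365079
I_{2,1} = (4·0.3368798 − 0.3380952) / 3 = 0.3364747
I_{2,2} = (16·0.3364747 − 0.3365079) / 15 = 0.3364725
(Column j=1 coincides with Simpson's rule on the same nodes.)

0.33647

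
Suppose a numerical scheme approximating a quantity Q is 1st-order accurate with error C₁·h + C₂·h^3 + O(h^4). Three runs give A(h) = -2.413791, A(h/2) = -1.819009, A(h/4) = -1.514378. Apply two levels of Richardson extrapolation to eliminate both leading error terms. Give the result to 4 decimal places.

First eliminate the h term (factor 2^1 = 2):
  B₁ = (2·(-1.819009) − (-2.413791))/1 = -1.224227
  B₂ = (2·(-1.514378) − (-1.819009))/1 = -1.209747
Then eliminate the h^3 term (factor 2^3 = 8):
  (8·(-1.209747) − (-1.224227))/7 = -1.207678

-1.2077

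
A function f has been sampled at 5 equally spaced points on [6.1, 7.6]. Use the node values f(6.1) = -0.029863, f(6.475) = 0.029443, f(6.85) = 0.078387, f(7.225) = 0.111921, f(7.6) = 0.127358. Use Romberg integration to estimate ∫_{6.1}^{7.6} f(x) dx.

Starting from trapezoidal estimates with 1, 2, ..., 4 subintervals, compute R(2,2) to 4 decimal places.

R(0,0) (trapezoid, 1 panel, h=1.5000): 0.073121
R(1,0) (trapezoid, 2 panels, h=0.7500): 0.095351
R(2,0) (trapezoid, 4 panels, h=0.3750): 0.100687
R(1,1) = 0.095351 + (0.095351 − 0.073121)/3 = 0.102761
R(2,1) = 0.100687 + (0.100687 − 0.095351)/3 = 0.102466
R(2,2) = 0.102466 + (0.102466 − 0.102761)/15 = 0.102446

0.1024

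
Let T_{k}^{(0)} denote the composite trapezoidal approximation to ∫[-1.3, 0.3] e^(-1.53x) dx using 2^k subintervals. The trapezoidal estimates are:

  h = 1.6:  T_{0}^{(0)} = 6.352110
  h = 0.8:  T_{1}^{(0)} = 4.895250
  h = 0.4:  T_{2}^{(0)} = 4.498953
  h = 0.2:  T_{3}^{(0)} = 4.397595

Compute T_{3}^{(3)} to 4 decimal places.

4.3636

T_{1}^{(1)} = (4·4.895250 − 6.352110) / 3 = 4.409630
T_{2}^{(1)} = (4·4.498953 − 4.895250) / 3 = 4.366854
T_{3}^{(1)} = (4·4.397595 − 4.498953) / 3 = 4.363809
T_{2}^{(2)} = 4.366854 + (4.366854 − 4.409630)/15 = 4.364002
T_{3}^{(2)} = 4.363809 + (4.363809 − 4.366854)/15 = 4.363606
T_{3}^{(3)} = (64·4.363606 − 4.364002) / 63 = 4.363600
(Column j=1 coincides with Simpson's rule on the same nodes.)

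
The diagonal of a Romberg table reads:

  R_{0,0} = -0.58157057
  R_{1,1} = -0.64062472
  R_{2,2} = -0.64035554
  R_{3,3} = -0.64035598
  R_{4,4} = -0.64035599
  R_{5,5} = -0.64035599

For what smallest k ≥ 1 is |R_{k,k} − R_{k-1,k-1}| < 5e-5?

|R_{1,1} − R_{0,0}| = 0.05905415 ≥ 5e-5
|R_{2,2} − R_{1,1}| = 0.00026918 ≥ 5e-5
|R_{3,3} − R_{2,2}| = 0.00000044 < 5e-5

k = 3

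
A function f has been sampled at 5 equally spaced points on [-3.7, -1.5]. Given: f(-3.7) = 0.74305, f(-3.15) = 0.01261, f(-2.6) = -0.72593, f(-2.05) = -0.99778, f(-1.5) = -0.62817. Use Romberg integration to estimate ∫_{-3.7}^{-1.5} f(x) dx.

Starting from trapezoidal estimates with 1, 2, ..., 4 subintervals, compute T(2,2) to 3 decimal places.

-0.964

T(0,0) (trapezoid, 1 panel, h=2.2000): 0.12637
T(1,0) (trapezoid, 2 panels, h=1.1000): -0.73534
T(2,0) (trapezoid, 4 panels, h=0.5500): -0.90951
T(1,1) = -0.73534 + (-0.73534 − 0.12637)/3 = -1.02258
T(2,1) = -0.90951 + (-0.90951 − (-0.73534))/3 = -0.96757
T(2,2) = -0.96757 + (-0.96757 − (-1.02258))/15 = -0.96390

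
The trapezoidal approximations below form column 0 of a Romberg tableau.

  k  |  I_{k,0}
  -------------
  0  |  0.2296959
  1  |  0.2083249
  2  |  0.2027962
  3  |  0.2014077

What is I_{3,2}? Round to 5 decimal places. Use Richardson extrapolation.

Richardson extrapolation on the trapezoidal column (denominator 4−1=3):
I_{2,1} = (4·0.2027962 − 0.2083249) / 3 = 0.2009533
I_{3,1} = 0.2014077 + (0.2014077 − 0.2027962)/3 = 0.2009449
I_{3,2} = (16·0.2009449 − 0.2009533) / 15 = 0.2009443
(Column j=1 coincides with Simpson's rule on the same nodes.)

0.20094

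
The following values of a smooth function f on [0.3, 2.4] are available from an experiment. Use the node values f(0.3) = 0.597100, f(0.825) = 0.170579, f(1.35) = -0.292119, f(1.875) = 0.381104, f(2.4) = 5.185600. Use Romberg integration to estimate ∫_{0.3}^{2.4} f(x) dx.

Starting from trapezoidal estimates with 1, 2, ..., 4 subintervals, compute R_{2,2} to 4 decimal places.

1.2746

R_{0,0} (trapezoid, 1 panel, h=2.1000): 6.071835
R_{1,0} (trapezoid, 2 panels, h=1.0500): 2.729193
R_{2,0} (trapezoid, 4 panels, h=0.5250): 1.654230
R_{1,1} = 2.729193 + (2.729193 − 6.071835)/3 = 1.614979
R_{2,1} = 1.654230 + (1.654230 − 2.729193)/3 = 1.295909
R_{2,2} = 1.295909 + (1.295909 − 1.614979)/15 = 1.274638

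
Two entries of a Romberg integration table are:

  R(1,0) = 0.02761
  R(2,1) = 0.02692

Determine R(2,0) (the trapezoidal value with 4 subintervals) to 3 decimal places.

0.027

From R(2,1) = (4·R(2,0) − R(1,0))/3, solve for R(2,0):
4·R(2,0) = 3·0.02692 + 0.02761 = 0.10837
R(2,0) = 0.02709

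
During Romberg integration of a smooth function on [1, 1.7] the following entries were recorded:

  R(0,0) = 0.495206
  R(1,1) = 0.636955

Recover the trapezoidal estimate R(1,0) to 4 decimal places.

From R(1,1) = (4·R(1,0) − R(0,0))/3, solve for R(1,0):
4·R(1,0) = 3·0.636955 + 0.495206 = 2.406071
R(1,0) = 0.601518

0.6015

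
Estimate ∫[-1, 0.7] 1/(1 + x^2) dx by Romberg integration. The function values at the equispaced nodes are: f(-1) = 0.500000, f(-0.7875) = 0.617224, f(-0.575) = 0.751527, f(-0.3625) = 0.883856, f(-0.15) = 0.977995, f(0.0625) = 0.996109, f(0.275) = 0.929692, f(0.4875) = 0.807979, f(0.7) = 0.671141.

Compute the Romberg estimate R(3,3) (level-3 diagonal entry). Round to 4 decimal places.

R(0,0) (trapezoid, 1 panel, h=1.7000): 0.995470
R(1,0) (trapezoid, 2 panels, h=0.8500): 1.329031
R(2,0) (trapezoid, 4 panels, h=0.4250): 1.379033
R(3,0) (trapezoid, 8 panels, h=0.2125): 1.391865
R(1,1) = 1.329031 + (1.329031 − 0.995470)/3 = 1.440218
R(2,1) = 1.379033 + (1.379033 − 1.329031)/3 = 1.395700
R(3,1) = 1.391865 + (1.391865 − 1.379033)/3 = 1.396142
R(2,2) = 1.395700 + (1.395700 − 1.440218)/15 = 1.392732
R(3,2) = 1.396142 + (1.396142 − 1.395700)/15 = 1.396171
R(3,3) = 1.396171 + (1.396171 − 1.392732)/63 = 1.396226

1.3962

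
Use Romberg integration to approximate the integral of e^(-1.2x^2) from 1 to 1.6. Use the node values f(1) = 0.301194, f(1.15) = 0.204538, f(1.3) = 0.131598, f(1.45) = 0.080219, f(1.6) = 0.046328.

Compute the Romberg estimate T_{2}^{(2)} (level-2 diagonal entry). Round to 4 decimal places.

0.0875

T_{0}^{(0)} (trapezoid, 1 panel, h=0.6000): 0.104257
T_{1}^{(0)} (trapezoid, 2 panels, h=0.3000): 0.091608
T_{2}^{(0)} (trapezoid, 4 panels, h=0.1500): 0.088517
T_{1}^{(1)} = 0.091608 + (0.091608 − 0.104257)/3 = 0.087392
T_{2}^{(1)} = 0.088517 + (0.088517 − 0.091608)/3 = 0.087487
T_{2}^{(2)} = 0.087487 + (0.087487 − 0.087392)/15 = 0.087493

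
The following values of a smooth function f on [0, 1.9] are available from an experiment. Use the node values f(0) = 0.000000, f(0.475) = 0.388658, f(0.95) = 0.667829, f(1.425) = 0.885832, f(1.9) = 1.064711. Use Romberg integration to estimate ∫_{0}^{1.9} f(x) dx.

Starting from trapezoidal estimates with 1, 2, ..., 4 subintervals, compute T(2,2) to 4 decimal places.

T(0,0) (trapezoid, 1 panel, h=1.9000): 1.011475
T(1,0) (trapezoid, 2 panels, h=0.9500): 1.140175
T(2,0) (trapezoid, 4 panels, h=0.4750): 1.175470
T(1,1) = 1.140175 + (1.140175 − 1.011475)/3 = 1.183075
T(2,1) = 1.175470 + (1.175470 − 1.140175)/3 = 1.187235
T(2,2) = 1.187235 + (1.187235 − 1.183075)/15 = 1.187512

1.1875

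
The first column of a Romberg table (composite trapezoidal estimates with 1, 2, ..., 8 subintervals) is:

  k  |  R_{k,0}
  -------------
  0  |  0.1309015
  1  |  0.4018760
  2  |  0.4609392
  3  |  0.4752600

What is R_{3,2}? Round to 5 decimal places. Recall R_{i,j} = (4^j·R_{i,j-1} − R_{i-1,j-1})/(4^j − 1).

Richardson extrapolation on the trapezoidal column (denominator 4−1=3):
R_{2,1} = (4·0.4609392 − 0.4018760) / 3 = 0.4806269
R_{3,1} = (4·0.4752600 − 0.4609392) / 3 = 0.4800336
R_{3,2} = (16·0.4800336 − 0.4806269) / 15 = 0.4799940

0.47999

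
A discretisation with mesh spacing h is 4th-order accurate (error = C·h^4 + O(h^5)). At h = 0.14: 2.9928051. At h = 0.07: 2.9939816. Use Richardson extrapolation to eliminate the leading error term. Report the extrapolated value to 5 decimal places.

2.99406

Extrapolated value = (16·A(h/2) − A(h)) / (16 − 1)
= (16·2.9939816 − 2.9928051) / 15
= 44.9109005 / 15 = 2.9940600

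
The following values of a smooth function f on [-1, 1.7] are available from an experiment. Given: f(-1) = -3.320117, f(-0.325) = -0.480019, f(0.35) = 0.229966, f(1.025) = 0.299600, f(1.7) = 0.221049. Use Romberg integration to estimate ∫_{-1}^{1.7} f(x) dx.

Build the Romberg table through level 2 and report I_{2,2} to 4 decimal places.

-0.7412

I_{0,0} (trapezoid, 1 panel, h=2.7000): -4.183742
I_{1,0} (trapezoid, 2 panels, h=1.3500): -1.781417
I_{2,0} (trapezoid, 4 panels, h=0.6750): -1.012491
I_{1,1} = -1.781417 + (-1.781417 − (-4.183742))/3 = -0.980642
I_{2,1} = -1.012491 + (-1.012491 − (-1.781417))/3 = -0.756182
I_{2,2} = -0.756182 + (-0.756182 − (-0.980642))/15 = -0.741218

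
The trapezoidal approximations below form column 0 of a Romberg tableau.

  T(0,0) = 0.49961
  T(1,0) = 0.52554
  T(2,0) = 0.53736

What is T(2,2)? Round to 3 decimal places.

T(1,1) = (4·0.52554 − 0.49961) / 3 = 0.53418
T(2,1) = 0.53736 + (0.53736 − 0.52554)/3 = 0.54130
T(2,2) = 0.54130 + (0.54130 − 0.53418)/15 = 0.54177

0.542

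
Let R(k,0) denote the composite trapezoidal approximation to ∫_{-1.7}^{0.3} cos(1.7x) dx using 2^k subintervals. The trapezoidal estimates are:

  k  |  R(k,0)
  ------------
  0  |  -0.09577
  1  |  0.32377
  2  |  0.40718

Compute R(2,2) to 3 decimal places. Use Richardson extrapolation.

R(1,1) = (4·0.32377 − (-0.09577)) / 3 = 0.46362
R(2,1) = 0.40718 + (0.40718 − 0.32377)/3 = 0.43498
R(2,2) = (16·0.43498 − 0.46362) / 15 = 0.43307

0.433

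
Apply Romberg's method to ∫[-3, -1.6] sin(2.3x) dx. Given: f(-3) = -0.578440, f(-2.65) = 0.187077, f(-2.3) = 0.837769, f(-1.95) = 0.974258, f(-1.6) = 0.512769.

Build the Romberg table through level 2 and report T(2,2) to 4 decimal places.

T(0,0) (trapezoid, 1 panel, h=1.4000): -0.045970
T(1,0) (trapezoid, 2 panels, h=0.7000): 0.563453
T(2,0) (trapezoid, 4 panels, h=0.3500): 0.688194
T(1,1) = 0.563453 + (0.563453 − (-0.045970))/3 = 0.766594
T(2,1) = 0.688194 + (0.688194 − 0.563453)/3 = 0.729774
T(2,2) = 0.729774 + (0.729774 − 0.766594)/15 = 0.727319

0.7273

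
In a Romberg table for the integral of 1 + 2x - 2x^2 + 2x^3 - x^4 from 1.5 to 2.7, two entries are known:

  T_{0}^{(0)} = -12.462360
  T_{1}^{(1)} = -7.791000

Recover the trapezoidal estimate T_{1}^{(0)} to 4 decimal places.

From T_{1}^{(1)} = (4·T_{1}^{(0)} − T_{0}^{(0)})/3, solve for T_{1}^{(0)}:
4·T_{1}^{(0)} = 3·(-7.791000) + (-12.462360) = -35.835360
T_{1}^{(0)} = -8.958840

-8.9588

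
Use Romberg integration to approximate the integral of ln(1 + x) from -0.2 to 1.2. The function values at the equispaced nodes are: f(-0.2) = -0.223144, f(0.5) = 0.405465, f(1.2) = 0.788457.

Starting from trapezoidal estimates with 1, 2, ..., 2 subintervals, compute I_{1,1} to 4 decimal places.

I_{0,0} (trapezoid, 1 panel, h=1.4000): 0.395719
I_{1,0} (trapezoid, 2 panels, h=0.7000): 0.481685
I_{1,1} = 0.481685 + (0.481685 − 0.395719)/3 = 0.510340

0.5103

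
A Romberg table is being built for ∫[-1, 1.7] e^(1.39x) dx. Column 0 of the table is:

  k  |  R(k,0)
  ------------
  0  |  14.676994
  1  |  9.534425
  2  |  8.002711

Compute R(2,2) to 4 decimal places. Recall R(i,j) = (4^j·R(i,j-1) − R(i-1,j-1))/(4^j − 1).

Richardson extrapolation on the trapezoidal column (denominator 4−1=3):
R(1,1) = (4·9.534425 − 14.676994) / 3 = 7.820235
R(2,1) = (4·8.002711 − 9.534425) / 3 = 7.492140
R(2,2) = 7.492140 + (7.492140 − 7.820235)/15 = 7.470267

7.4703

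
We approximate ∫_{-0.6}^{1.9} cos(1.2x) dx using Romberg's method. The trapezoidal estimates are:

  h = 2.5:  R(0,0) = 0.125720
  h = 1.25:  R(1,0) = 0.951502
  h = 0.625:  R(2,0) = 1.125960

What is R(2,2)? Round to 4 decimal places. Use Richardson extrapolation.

Richardson extrapolation on the trapezoidal column (denominator 4−1=3):
R(1,1) = 0.951502 + (0.951502 − 0.125720)/3 = 1.226763
R(2,1) = (4·1.125960 − 0.951502) / 3 = 1.184113
R(2,2) = 1.184113 + (1.184113 − 1.226763)/15 = 1.181270
(Column j=1 coincides with Simpson's rule on the same nodes.)

1.1813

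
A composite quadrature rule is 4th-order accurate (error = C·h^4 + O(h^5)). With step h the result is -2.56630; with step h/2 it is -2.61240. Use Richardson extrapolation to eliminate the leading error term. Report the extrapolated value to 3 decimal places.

The leading error scales as h^4; refining by a factor of 2 reduces it by 2^4 = 16.
Extrapolated value = (16·A(h/2) − A(h)) / (16 − 1)
= (16·(-2.61240) − (-2.56630)) / 15
= -39.23210 / 15 = -2.61547

-2.615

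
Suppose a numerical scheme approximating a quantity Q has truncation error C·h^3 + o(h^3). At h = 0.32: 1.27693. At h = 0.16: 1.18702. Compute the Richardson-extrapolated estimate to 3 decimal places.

Extrapolated value = (8·A(h/2) − A(h)) / (8 − 1)
= (8·1.18702 − 1.27693) / 7
= 8.21923 / 7 = 1.17418

1.174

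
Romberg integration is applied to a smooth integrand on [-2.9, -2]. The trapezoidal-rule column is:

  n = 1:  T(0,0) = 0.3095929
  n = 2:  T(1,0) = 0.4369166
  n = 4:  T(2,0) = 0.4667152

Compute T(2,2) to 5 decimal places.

T(1,1) = (4·0.4369166 − 0.3095929) / 3 = 0.4793578
T(2,1) = (4·0.4667152 − 0.4369166) / 3 = 0.4766481
T(2,2) = (16·0.4766481 − 0.4793578) / 15 = 0.4764675

0.47647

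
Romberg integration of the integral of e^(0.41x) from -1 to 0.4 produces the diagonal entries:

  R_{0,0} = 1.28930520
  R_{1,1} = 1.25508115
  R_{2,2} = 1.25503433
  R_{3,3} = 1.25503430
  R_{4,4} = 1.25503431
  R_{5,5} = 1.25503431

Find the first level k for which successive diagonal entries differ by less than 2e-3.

k = 2

|R_{1,1} − R_{0,0}| = 0.03422405 ≥ 2e-3
|R_{2,2} − R_{1,1}| = 0.00004682 < 2e-3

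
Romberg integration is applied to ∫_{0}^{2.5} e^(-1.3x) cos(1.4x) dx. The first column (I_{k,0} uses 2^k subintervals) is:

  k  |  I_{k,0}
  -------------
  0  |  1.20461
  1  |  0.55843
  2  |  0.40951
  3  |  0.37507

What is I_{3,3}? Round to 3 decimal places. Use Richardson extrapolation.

0.364

I_{1,1} = (4·0.55843 − 1.20461) / 3 = 0.34304
I_{2,1} = (4·0.40951 − 0.55843) / 3 = 0.35987
I_{3,1} = 0.37507 + (0.37507 − 0.40951)/3 = 0.36359
I_{2,2} = 0.35987 + (0.35987 − 0.34304)/15 = 0.36099
I_{3,2} = 0.36359 + (0.36359 − 0.35987)/15 = 0.36384
I_{3,3} = 0.36384 + (0.36384 − 0.36099)/63 = 0.36389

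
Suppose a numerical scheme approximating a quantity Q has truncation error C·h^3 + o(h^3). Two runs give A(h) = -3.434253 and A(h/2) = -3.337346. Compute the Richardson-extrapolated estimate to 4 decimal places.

The leading error scales as h^3; refining by a factor of 2 reduces it by 2^3 = 8.
Extrapolated value = (8·A(h/2) − A(h)) / (8 − 1)
= (8·(-3.337346) − (-3.434253)) / 7
= -23.264515 / 7 = -3.323502

-3.3235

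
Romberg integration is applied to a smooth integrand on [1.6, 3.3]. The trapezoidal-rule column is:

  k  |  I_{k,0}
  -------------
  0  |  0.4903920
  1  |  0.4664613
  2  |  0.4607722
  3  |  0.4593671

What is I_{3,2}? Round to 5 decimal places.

Richardson extrapolation on the trapezoidal column (denominator 4−1=3):
I_{2,1} = 0.4607722 + (0.4607722 − 0.4664613)/3 = 0.4588758
I_{3,1} = 0.4593671 + (0.4593671 − 0.4607722)/3 = 0.4588987
I_{3,2} = 0.4588987 + (0.4588987 − 0.4588758)/15 = 0.4589002

0.45890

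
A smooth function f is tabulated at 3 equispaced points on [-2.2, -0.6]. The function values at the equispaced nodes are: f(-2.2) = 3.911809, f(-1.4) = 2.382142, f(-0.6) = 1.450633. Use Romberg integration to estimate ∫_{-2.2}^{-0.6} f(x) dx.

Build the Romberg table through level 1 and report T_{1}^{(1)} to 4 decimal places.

T_{0}^{(0)} (trapezoid, 1 panel, h=1.6000): 4.289954
T_{1}^{(0)} (trapezoid, 2 panels, h=0.8000): 4.050690
T_{1}^{(1)} = 4.050690 + (4.050690 − 4.289954)/3 = 3.970935

3.9709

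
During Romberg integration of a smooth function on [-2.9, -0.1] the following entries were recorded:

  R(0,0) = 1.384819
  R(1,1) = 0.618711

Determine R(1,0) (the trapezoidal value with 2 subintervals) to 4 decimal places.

From R(1,1) = (4·R(1,0) − R(0,0))/3, solve for R(1,0):
4·R(1,0) = 3·0.618711 + 1.384819 = 3.240952
R(1,0) = 0.810238

0.8102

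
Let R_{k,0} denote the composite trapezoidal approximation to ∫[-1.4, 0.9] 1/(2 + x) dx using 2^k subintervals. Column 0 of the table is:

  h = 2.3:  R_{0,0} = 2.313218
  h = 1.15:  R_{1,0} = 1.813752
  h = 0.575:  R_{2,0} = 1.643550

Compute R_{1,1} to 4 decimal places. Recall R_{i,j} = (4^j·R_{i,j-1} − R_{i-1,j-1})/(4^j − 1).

1.6473

Richardson extrapolation on the trapezoidal column (denominator 4−1=3):
R_{1,1} = (4·1.813752 − 2.313218) / 3 = 1.647263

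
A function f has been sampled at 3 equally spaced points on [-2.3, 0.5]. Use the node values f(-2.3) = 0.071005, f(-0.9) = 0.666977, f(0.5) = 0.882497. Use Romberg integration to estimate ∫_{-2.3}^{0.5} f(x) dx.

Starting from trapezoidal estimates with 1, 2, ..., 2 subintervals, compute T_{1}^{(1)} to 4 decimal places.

1.6900

T_{0}^{(0)} (trapezoid, 1 panel, h=2.8000): 1.334903
T_{1}^{(0)} (trapezoid, 2 panels, h=1.4000): 1.601219
T_{1}^{(1)} = 1.601219 + (1.601219 − 1.334903)/3 = 1.689991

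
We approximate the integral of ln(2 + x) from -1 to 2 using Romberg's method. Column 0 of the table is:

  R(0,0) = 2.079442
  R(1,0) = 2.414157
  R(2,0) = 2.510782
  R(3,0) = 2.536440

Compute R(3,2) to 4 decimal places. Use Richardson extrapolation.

2.5451

R(2,1) = (4·2.510782 − 2.414157) / 3 = 2.542990
R(3,1) = (4·2.536440 − 2.510782) / 3 = 2.544993
R(3,2) = 2.544993 + (2.544993 − 2.542990)/15 = 2.545127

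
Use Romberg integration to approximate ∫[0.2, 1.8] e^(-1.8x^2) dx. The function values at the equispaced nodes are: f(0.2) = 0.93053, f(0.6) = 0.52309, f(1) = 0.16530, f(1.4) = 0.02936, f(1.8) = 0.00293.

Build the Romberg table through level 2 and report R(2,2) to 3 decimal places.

0.466

R(0,0) (trapezoid, 1 panel, h=1.6000): 0.74677
R(1,0) (trapezoid, 2 panels, h=0.8000): 0.50562
R(2,0) (trapezoid, 4 panels, h=0.4000): 0.47379
R(1,1) = 0.50562 + (0.50562 − 0.74677)/3 = 0.42524
R(2,1) = 0.47379 + (0.47379 − 0.50562)/3 = 0.46318
R(2,2) = 0.46318 + (0.46318 − 0.42524)/15 = 0.46571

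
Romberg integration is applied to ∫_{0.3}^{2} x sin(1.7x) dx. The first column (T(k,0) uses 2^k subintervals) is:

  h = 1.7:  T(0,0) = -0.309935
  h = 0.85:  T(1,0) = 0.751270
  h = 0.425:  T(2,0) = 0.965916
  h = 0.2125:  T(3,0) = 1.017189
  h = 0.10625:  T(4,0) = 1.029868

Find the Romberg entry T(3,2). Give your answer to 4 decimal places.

1.0341

Richardson extrapolation on the trapezoidal column (denominator 4−1=3):
T(2,1) = 0.965916 + (0.965916 − 0.751270)/3 = 1.037465
T(3,1) = (4·1.017189 − 0.965916) / 3 = 1.034280
T(3,2) = 1.034280 + (1.034280 − 1.037465)/15 = 1.034068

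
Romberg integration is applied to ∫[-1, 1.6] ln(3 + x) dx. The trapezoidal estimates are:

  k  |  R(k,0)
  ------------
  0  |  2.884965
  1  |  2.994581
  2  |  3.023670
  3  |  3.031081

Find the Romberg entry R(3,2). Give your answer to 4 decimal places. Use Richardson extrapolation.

3.0336

Richardson extrapolation on the trapezoidal column (denominator 4−1=3):
R(2,1) = 3.023670 + (3.023670 − 2.994581)/3 = 3.033366
R(3,1) = (4·3.031081 − 3.023670) / 3 = 3.033551
R(3,2) = 3.033551 + (3.033551 − 3.033366)/15 = 3.033563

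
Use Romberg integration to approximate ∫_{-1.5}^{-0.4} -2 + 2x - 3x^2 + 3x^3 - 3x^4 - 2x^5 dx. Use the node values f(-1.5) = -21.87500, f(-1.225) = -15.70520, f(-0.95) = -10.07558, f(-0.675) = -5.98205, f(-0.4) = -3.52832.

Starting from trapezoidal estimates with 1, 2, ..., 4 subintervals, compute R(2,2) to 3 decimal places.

R(0,0) (trapezoid, 1 panel, h=1.1000): -13.97183
R(1,0) (trapezoid, 2 panels, h=0.5500): -12.52748
R(2,0) (trapezoid, 4 panels, h=0.2750): -12.22773
R(1,1) = -12.52748 + (-12.52748 − (-13.97183))/3 = -12.04603
R(2,1) = -12.22773 + (-12.22773 − (-12.52748))/3 = -12.12781
R(2,2) = -12.12781 + (-12.12781 − (-12.04603))/15 = -12.13326

-12.133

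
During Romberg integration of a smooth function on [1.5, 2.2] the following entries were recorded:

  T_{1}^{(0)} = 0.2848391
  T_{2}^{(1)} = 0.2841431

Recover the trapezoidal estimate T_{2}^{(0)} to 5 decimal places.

From T_{2}^{(1)} = (4·T_{2}^{(0)} − T_{1}^{(0)})/3, solve for T_{2}^{(0)}:
4·T_{2}^{(0)} = 3·0.2841431 + 0.2848391 = 1.1372684
T_{2}^{(0)} = 0.2843171

0.28432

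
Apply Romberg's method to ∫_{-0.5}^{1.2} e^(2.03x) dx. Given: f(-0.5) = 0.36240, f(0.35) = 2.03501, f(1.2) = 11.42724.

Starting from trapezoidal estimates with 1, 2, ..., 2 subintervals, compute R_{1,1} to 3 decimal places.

R_{0,0} (trapezoid, 1 panel, h=1.7000): 10.02119
R_{1,0} (trapezoid, 2 panels, h=0.8500): 6.74036
R_{1,1} = 6.74036 + (6.74036 − 10.02119)/3 = 5.64675

5.647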